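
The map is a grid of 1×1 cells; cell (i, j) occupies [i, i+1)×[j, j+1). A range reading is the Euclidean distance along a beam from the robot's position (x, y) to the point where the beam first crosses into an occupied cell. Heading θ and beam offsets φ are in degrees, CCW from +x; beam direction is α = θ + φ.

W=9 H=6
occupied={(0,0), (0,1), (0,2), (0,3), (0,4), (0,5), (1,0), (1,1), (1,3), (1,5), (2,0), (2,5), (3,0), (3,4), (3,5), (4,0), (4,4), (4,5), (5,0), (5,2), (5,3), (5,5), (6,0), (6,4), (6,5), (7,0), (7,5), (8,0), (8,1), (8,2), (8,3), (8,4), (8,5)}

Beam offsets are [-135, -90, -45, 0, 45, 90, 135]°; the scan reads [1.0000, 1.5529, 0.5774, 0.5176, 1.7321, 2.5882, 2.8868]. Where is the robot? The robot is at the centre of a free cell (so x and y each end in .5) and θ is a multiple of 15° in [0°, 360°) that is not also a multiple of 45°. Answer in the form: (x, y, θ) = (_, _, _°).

Enumerate (i+0.5, j+0.5, θ) over the 21 free cells and 16 admissible headings. For each, cast all 7 beams and compare to the given ranges.
  (2.5, 2.5, 240°): beam 1 = 2.5882 ≠ 1.0000 ✗
  (4.5, 2.5, 75°): beam 1 = 1.7321 ≠ 1.0000 ✗
  (5.5, 1.5, 15°): beam 1 = 0.5774 ≠ 1.0000 ✗
  (6.5, 1.5, 105°): beam 3 = 3.0000 ≠ 0.5774 ✗
  …
  (2.5, 3.5, 195°): r_1=1.0000, r_2=1.5529, r_3=0.5774, r_4=0.5176, r_5=1.7321, r_6=2.5882, r_7=2.8868 — all match ✓
Unique over the lattice → pose = (2.5, 3.5, 195°).

(x, y, θ) = (2.5, 3.5, 195°)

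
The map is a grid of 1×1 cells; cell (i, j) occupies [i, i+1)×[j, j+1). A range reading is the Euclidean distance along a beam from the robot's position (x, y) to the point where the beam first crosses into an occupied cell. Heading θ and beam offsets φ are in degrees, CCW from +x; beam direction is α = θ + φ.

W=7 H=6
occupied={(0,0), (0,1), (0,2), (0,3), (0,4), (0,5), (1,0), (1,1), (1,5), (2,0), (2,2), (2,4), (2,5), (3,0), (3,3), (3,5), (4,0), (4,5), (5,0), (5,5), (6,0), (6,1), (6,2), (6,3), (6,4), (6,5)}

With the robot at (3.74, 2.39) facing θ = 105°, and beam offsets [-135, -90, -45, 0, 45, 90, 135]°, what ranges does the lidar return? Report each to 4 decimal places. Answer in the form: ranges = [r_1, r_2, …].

beam 1: φ=-135°, α=330°
  cosα=0.8660 sinα=-0.5000 | (3,2) | tMaxX 0.3002 tMaxY 0.7800 | tΔX 1.1547 tΔY 2.0000
    t=0.3002 [x] (4,2)
    t=0.7800 [y] (4,1)
    t=1.4549 [x] (5,1)
    t=2.6096 [x] (6,1) — stop
  → r_1 = 2.6096
beam 2: φ=-90°, α=15°
  cosα=0.9659 sinα=0.2588 | (3,2) | tMaxX 0.2692 tMaxY 2.3569 | tΔX 1.0353 tΔY 3.8637
    t=0.2692 [x] (4,2)
    t=1.3044 [x] (5,2)
    t=2.3397 [x] (6,2) — stop
  → r_2 = 2.3397
beam 3: φ=-45°, α=60°
  cosα=0.5000 sinα=0.8660 | (3,2) | tMaxX 0.5200 tMaxY 0.7044 | tΔX 2.0000 tΔY 1.1547
    t=0.5200 [x] (4,2)
    t=0.7044 [y] (4,3)
    t=1.8591 [y] (4,4)
    t=2.5200 [x] (5,4)
    t=3.0138 [y] (5,5) — stop
  → r_3 = 3.0138
beam 4: φ=0°, α=105°
  cosα=-0.2588 sinα=0.9659 | (3,2) | tMaxX 2.8591 tMaxY 0.6315 | tΔX 3.8637 tΔY 1.0353
    t=0.6315 [y] (3,3) — stop
  → r_4 = 0.6315
beam 5: φ=45°, α=150°
  cosα=-0.8660 sinα=0.5000 | (3,2) | tMaxX 0.8545 tMaxY 1.2200 | tΔX 1.1547 tΔY 2.0000
    t=0.8545 [x] (2,2) — stop
  → r_5 = 0.8545
beam 6: φ=90°, α=195°
  cosα=-0.9659 sinα=-0.2588 | (3,2) | tMaxX 0.7661 tMaxY 1.5068 | tΔX 1.0353 tΔY 3.8637
    t=0.7661 [x] (2,2) — stop
  → r_6 = 0.7661
beam 7: φ=135°, α=240°
  cosα=-0.5000 sinα=-0.8660 | (3,2) | tMaxX 1.4800 tMaxY 0.4503 | tΔX 2.0000 tΔY 1.1547
    t=0.4503 [y] (3,1)
    t=1.4800 [x] (2,1)
    t=1.6050 [y] (2,0) — stop
  → r_7 = 1.6050

ranges = [2.6096, 2.3397, 3.0138, 0.6315, 0.8545, 0.7661, 1.6050]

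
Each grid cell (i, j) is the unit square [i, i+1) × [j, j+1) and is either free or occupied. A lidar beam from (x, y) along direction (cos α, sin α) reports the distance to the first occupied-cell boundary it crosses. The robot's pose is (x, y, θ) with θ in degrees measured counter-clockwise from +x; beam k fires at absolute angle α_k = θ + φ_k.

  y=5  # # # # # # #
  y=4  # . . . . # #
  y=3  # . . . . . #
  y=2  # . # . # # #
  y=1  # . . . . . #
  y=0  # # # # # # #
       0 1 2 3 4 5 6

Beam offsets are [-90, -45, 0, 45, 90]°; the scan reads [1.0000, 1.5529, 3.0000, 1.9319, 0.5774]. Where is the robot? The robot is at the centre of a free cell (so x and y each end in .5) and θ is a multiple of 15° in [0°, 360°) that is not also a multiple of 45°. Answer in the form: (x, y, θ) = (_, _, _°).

Enumerate (i+0.5, j+0.5, θ) over the 16 free cells and 16 admissible headings. For each, cast all 5 beams and compare to the given ranges.
  (3.5, 3.5, 30°): beam 2 = 1.9319 ≠ 1.5529 ✗
  (1.5, 4.5, 210°): beam 1 = 0.5774 ≠ 1.0000 ✗
  (3.5, 2.5, 30°): beam 1 = 1.7321 ≠ 1.0000 ✗
  …
  (4.5, 3.5, 150°): r_1=1.0000, r_2=1.5529, r_3=3.0000, r_4=1.9319, r_5=0.5774 — all match ✓
Only this pose fits every beam.

(x, y, θ) = (4.5, 3.5, 150°)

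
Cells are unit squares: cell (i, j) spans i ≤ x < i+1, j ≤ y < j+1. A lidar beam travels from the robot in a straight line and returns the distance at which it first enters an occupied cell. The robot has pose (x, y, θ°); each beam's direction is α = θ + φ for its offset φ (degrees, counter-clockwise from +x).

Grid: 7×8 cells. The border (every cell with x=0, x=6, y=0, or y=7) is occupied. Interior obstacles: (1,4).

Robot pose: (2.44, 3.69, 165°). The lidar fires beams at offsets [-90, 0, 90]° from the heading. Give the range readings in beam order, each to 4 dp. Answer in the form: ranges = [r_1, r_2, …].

beam 1: φ=-90°, α=75°
  cosα=0.2588 sinα=0.9659 | (2,3) | tMaxX 2.1637 tMaxY 0.3209 | tΔX 3.8637 tΔY 1.0353
    t=0.3209 [y] (2,4)
    t=1.3562 [y] (2,5)
    t=2.1637 [x] (3,5)
    t=2.3915 [y] (3,6)
    t=3.4268 [y] (3,7) — stop
  → r_1 = 3.4268
beam 2: φ=0°, α=165°
  cosα=-0.9659 sinα=0.2588 | (2,3) | tMaxX 0.4555 tMaxY 1.1977 | tΔX 1.0353 tΔY 3.8637
    t=0.4555 [x] (1,3)
    t=1.1977 [y] (1,4) — stop
  → r_2 = 1.1977
beam 3: φ=90°, α=255°
  cosα=-0.2588 sinα=-0.9659 | (2,3) | tMaxX 1.7000 tMaxY 0.7143 | tΔX 3.8637 tΔY 1.0353
    t=0.7143 [y] (2,2)
    t=1.7000 [x] (1,2)
    t=1.7496 [y] (1,1)
    t=2.7849 [y] (1,0) — stop
  → r_3 = 2.7849

ranges = [3.4268, 1.1977, 2.7849]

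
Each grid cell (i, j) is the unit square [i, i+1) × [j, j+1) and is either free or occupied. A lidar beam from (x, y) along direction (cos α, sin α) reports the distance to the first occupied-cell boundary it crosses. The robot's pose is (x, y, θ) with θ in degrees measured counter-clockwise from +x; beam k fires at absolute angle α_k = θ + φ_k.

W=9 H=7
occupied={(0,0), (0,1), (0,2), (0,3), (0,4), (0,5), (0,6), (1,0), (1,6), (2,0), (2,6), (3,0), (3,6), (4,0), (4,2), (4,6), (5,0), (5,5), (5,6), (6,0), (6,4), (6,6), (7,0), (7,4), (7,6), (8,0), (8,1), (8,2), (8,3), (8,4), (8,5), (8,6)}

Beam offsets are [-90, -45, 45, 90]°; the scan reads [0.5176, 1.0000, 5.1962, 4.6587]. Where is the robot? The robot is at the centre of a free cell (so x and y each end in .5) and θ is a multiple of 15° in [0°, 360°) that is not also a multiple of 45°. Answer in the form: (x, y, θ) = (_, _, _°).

(x, y, θ) = (4.5, 5.5, 195°)

Candidates: 31 free-cell centres × 16 headings = 496 poses. Raycast each; keep the one whose scan matches to 4 dp.
  (2.5, 2.5, 75°): beam 1 = 1.5529 ≠ 0.5176 ✗
  (7.5, 5.5, 285°): beam 1 = 1.5529 ≠ 0.5176 ✗
  (7.5, 3.5, 195°): beam 3 = 2.8868 ≠ 5.1962 ✗
  …
  (4.5, 5.5, 195°): r_1=0.5176, r_2=1.0000, r_3=5.1962, r_4=4.6587 — all match ✓
No second candidate reproduces the full scan.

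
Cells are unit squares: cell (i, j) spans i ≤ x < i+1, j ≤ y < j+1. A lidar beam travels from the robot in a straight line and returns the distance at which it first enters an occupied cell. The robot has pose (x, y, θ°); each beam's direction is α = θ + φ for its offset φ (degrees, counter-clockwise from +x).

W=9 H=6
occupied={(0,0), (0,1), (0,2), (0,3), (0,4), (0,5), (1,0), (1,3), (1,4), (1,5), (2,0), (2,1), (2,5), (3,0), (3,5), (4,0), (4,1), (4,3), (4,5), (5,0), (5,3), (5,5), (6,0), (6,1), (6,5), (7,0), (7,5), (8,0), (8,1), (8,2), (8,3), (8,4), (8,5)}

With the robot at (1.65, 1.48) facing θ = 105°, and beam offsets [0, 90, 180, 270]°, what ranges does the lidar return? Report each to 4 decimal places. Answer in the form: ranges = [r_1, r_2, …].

ranges = [1.5736, 0.6729, 0.4969, 0.3623]

beam 1: φ=0°, α=105°
  cosα=-0.2588 sinα=0.9659 | (1,1) | tMaxX 2.5114 tMaxY 0.5383 | tΔX 3.8637 tΔY 1.0353
    t=0.5383 [y] (1,2)
    t=1.5736 [y] (1,3) — stop
  → r_1 = 1.5736
beam 2: φ=90°, α=195°
  cosα=-0.9659 sinα=-0.2588 | (1,1) | tMaxX 0.6729 tMaxY 1.8546 | tΔX 1.0353 tΔY 3.8637
    t=0.6729 [x] (0,1) — stop
  → r_2 = 0.6729
beam 3: φ=180°, α=285°
  cosα=0.2588 sinα=-0.9659 | (1,1) | tMaxX 1.3523 tMaxY 0.4969 | tΔX 3.8637 tΔY 1.0353
    t=0.4969 [y] (1,0) — stop
  → r_3 = 0.4969
beam 4: φ=270°, α=15°
  cosα=0.9659 sinα=0.2588 | (1,1) | tMaxX 0.3623 tMaxY 2.0091 | tΔX 1.0353 tΔY 3.8637
    t=0.3623 [x] (2,1) — stop
  → r_4 = 0.3623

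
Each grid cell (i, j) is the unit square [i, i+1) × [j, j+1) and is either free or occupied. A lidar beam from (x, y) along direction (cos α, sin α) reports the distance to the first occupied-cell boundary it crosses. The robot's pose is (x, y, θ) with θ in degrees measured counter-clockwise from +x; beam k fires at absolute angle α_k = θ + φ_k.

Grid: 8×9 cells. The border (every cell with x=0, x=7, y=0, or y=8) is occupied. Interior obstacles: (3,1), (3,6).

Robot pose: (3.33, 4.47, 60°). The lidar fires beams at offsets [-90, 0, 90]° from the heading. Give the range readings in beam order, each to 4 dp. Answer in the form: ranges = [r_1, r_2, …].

beam 1: φ=-90°, α=330°
  d=(0.8660,-0.5000)  start (3,4)  tX=0.7736 tY=0.9400  stride 1/|dx|=1.1547 1/|dy|=2.0000
    cross x-line → (4,4), t=0.7736
    cross y-line → (4,3), t=0.9400
    cross x-line → (5,3), t=1.9283
    cross y-line → (5,2), t=2.9400
    cross x-line → (6,2), t=3.0831
    cross x-line → (7,2), t=4.2378 (wall)
  → r_1 = 4.2378
beam 2: φ=0°, α=60°
  d=(0.5000,0.8660)  start (3,4)  tX=1.3400 tY=0.6120  stride 1/|dx|=2.0000 1/|dy|=1.1547
    cross y-line → (3,5), t=0.6120
    cross x-line → (4,5), t=1.3400
    cross y-line → (4,6), t=1.7667
    cross y-line → (4,7), t=2.9214
    cross x-line → (5,7), t=3.3400
    cross y-line → (5,8), t=4.0761 (wall)
  → r_2 = 4.0761
beam 3: φ=90°, α=150°
  d=(-0.8660,0.5000)  start (3,4)  tX=0.3811 tY=1.0600  stride 1/|dx|=1.1547 1/|dy|=2.0000
    cross x-line → (2,4), t=0.3811
    cross y-line → (2,5), t=1.0600
    cross x-line → (1,5), t=1.5358
    cross x-line → (0,5), t=2.6905 (wall)
  → r_3 = 2.6905

ranges = [4.2378, 4.0761, 2.6905]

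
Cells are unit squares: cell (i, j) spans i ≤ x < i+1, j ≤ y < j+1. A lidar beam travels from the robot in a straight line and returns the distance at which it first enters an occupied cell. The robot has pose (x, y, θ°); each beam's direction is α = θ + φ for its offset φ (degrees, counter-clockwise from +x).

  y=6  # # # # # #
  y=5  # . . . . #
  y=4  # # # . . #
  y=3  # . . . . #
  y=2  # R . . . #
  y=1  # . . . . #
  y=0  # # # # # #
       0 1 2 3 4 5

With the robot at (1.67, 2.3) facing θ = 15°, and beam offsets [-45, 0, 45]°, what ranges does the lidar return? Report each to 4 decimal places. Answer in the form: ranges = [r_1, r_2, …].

ranges = [2.6000, 3.4475, 1.9630]

beam 1: φ=-45°, α=330°
  cosα=0.8660 sinα=-0.5000 | (1,2) | tMaxX 0.3811 tMaxY 0.6000 | tΔX 1.1547 tΔY 2.0000
    t=0.3811 [x] (2,2)
    t=0.6000 [y] (2,1)
    t=1.5358 [x] (3,1)
    t=2.6000 [y] (3,0) — stop
  → r_1 = 2.6000
beam 2: φ=0°, α=15°
  cosα=0.9659 sinα=0.2588 | (1,2) | tMaxX 0.3416 tMaxY 2.7046 | tΔX 1.0353 tΔY 3.8637
    t=0.3416 [x] (2,2)
    t=1.3769 [x] (3,2)
    t=2.4122 [x] (4,2)
    t=2.7046 [y] (4,3)
    t=3.4475 [x] (5,3) — stop
  → r_2 = 3.4475
beam 3: φ=45°, α=60°
  cosα=0.5000 sinα=0.8660 | (1,2) | tMaxX 0.6600 tMaxY 0.8083 | tΔX 2.0000 tΔY 1.1547
    t=0.6600 [x] (2,2)
    t=0.8083 [y] (2,3)
    t=1.9630 [y] (2,4) — stop
  → r_3 = 1.9630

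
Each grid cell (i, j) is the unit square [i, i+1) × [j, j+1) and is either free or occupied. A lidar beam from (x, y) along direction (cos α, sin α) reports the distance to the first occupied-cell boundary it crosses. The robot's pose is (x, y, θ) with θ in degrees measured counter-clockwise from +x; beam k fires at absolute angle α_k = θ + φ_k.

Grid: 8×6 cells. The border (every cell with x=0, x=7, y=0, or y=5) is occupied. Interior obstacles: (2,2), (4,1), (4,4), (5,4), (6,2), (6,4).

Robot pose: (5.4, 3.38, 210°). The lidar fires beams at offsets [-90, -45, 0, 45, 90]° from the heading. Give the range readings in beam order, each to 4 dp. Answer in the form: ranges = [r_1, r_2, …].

beam 1: φ=-90°, α=120°
  direction (-0.5000, 0.8660); cell (5,3); t to first gridline: x 0.8000, y 0.7159 (then +2.0000 / +1.1547)
    (5,4) via y @ 0.7159  # hit
  → r_1 = 0.7159
beam 2: φ=-45°, α=165°
  direction (-0.9659, 0.2588); cell (5,3); t to first gridline: x 0.4141, y 2.3955 (then +1.0353 / +3.8637)
    (4,3) via x @ 0.4141
    (3,3) via x @ 1.4494
    (3,4) via y @ 2.3955
    (2,4) via x @ 2.4847
    (1,4) via x @ 3.5199
    (0,4) via x @ 4.5552  # hit
  → r_2 = 4.5552
beam 3: φ=0°, α=210°
  direction (-0.8660, -0.5000); cell (5,3); t to first gridline: x 0.4619, y 0.7600 (then +1.1547 / +2.0000)
    (4,3) via x @ 0.4619
    (4,2) via y @ 0.7600
    (3,2) via x @ 1.6166
    (3,1) via y @ 2.7600
    (2,1) via x @ 2.7713
    (1,1) via x @ 3.9260
    (1,0) via y @ 4.7600  # hit
  → r_3 = 4.7600
beam 4: φ=45°, α=255°
  direction (-0.2588, -0.9659); cell (5,3); t to first gridline: x 1.5455, y 0.3934 (then +3.8637 / +1.0353)
    (5,2) via y @ 0.3934
    (5,1) via y @ 1.4287
    (4,1) via x @ 1.5455  # hit
  → r_4 = 1.5455
beam 5: φ=90°, α=300°
  direction (0.5000, -0.8660); cell (5,3); t to first gridline: x 1.2000, y 0.4388 (then +2.0000 / +1.1547)
    (5,2) via y @ 0.4388
    (6,2) via x @ 1.2000  # hit
  → r_5 = 1.2000

ranges = [0.7159, 4.5552, 4.7600, 1.5455, 1.2000]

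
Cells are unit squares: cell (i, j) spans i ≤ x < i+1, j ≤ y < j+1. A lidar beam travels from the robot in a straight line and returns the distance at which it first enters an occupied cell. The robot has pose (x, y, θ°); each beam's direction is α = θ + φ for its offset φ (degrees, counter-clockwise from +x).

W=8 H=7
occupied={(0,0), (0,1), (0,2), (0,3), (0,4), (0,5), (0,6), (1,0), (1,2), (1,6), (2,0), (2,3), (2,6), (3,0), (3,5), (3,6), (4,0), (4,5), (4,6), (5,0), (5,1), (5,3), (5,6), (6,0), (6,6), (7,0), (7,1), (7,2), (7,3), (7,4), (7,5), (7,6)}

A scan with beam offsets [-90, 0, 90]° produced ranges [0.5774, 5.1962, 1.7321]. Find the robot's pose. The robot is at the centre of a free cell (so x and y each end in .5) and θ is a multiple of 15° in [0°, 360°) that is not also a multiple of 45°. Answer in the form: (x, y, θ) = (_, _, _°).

(x, y, θ) = (5.5, 5.5, 240°)

The pose lattice has 24·16 = 384 candidates. Test each by forward raycasting.
  (4.5, 4.5, 30°): beam 1 = 1.0000 ≠ 0.5774 ✗
  (4.5, 4.5, 75°): beam 1 = 2.5882 ≠ 0.5774 ✗
  (2.5, 4.5, 105°): beam 1 = 1.9319 ≠ 0.5774 ✗
  (6.5, 2.5, 195°): beam 1 = 3.6235 ≠ 0.5774 ✗
  (5.5, 2.5, 120°): beam 1 = 1.7321 ≠ 0.5774 ✗
  …
  (5.5, 5.5, 240°): r_1=0.5774, r_2=5.1962, r_3=1.7321 — all match ✓
Unique over the lattice → pose = (5.5, 5.5, 240°).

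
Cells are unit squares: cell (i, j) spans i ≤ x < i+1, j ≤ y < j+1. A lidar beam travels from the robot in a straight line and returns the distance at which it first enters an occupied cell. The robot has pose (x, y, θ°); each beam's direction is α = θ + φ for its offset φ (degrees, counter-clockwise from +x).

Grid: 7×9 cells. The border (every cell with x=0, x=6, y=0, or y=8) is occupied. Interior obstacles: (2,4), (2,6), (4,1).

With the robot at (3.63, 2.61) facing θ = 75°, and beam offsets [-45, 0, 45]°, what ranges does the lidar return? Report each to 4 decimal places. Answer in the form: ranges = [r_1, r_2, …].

ranges = [2.7366, 5.5801, 1.6050]

beam 1: φ=-45°, α=30°
  d=(0.8660,0.5000)  start (3,2)  tX=0.4272 tY=0.7800  stride 1/|dx|=1.1547 1/|dy|=2.0000
    cross x-line → (4,2), t=0.4272
    cross y-line → (4,3), t=0.7800
    cross x-line → (5,3), t=1.5819
    cross x-line → (6,3), t=2.7366 (wall)
  → r_1 = 2.7366
beam 2: φ=0°, α=75°
  d=(0.2588,0.9659)  start (3,2)  tX=1.4296 tY=0.4038  stride 1/|dx|=3.8637 1/|dy|=1.0353
    cross y-line → (3,3), t=0.4038
    cross x-line → (4,3), t=1.4296
    cross y-line → (4,4), t=1.4390
    cross y-line → (4,5), t=2.4743
    cross y-line → (4,6), t=3.5096
    cross y-line → (4,7), t=4.5449
    cross x-line → (5,7), t=5.2933
    cross y-line → (5,8), t=5.5801 (wall)
  → r_2 = 5.5801
beam 3: φ=45°, α=120°
  d=(-0.5000,0.8660)  start (3,2)  tX=1.2600 tY=0.4503  stride 1/|dx|=2.0000 1/|dy|=1.1547
    cross y-line → (3,3), t=0.4503
    cross x-line → (2,3), t=1.2600
    cross y-line → (2,4), t=1.6050 (wall)
  → r_3 = 1.6050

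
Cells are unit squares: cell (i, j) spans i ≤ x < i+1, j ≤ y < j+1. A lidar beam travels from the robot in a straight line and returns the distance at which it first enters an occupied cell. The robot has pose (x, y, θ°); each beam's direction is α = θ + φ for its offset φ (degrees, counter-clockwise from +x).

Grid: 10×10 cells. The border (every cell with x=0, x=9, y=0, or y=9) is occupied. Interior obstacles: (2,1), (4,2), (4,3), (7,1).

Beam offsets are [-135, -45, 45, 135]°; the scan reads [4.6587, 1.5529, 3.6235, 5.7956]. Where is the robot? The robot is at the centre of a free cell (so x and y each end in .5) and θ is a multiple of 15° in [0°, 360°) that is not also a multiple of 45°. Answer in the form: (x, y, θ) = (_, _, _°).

The pose lattice has 60·16 = 960 candidates. Test each by forward raycasting.
  (8.5, 8.5, 195°): beam 1 = 0.5774 ≠ 4.6587 ✗
  (8.5, 6.5, 195°): beam 1 = 1.0000 ≠ 4.6587 ✗
  (8.5, 3.5, 150°): beam 1 = 0.5176 ≠ 4.6587 ✗
  (1.5, 6.5, 165°): beam 1 = 5.0000 ≠ 4.6587 ✗
  (2.5, 3.5, 120°): beam 1 = 1.5529 ≠ 4.6587 ✗
  …
  (4.5, 7.5, 120°): r_1=4.6587, r_2=1.5529, r_3=3.6235, r_4=5.7956 — all match ✓
Unique over the lattice → pose = (4.5, 7.5, 120°).

(x, y, θ) = (4.5, 7.5, 120°)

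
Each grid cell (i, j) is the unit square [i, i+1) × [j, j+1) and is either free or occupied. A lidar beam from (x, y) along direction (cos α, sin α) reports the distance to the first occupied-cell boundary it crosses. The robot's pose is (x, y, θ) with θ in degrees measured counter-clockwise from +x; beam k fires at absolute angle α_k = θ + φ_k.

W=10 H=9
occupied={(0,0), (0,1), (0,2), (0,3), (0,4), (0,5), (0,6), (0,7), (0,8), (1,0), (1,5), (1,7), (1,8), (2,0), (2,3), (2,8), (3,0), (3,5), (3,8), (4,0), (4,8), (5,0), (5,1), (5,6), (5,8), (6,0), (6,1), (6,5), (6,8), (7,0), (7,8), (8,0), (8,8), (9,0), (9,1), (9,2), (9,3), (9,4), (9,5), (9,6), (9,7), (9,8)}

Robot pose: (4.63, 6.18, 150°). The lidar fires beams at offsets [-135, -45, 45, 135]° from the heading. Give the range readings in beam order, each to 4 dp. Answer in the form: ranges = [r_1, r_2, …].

beam 1: φ=-135°, α=15°
  direction (0.9659, 0.2588); cell (4,6); t to first gridline: x 0.3831, y 3.1682 (then +1.0353 / +3.8637)
    (5,6) via x @ 0.3831  # hit
  → r_1 = 0.3831
beam 2: φ=-45°, α=105°
  direction (-0.2588, 0.9659); cell (4,6); t to first gridline: x 2.4341, y 0.8489 (then +3.8637 / +1.0353)
    (4,7) via y @ 0.8489
    (4,8) via y @ 1.8842  # hit
  → r_2 = 1.8842
beam 3: φ=45°, α=195°
  direction (-0.9659, -0.2588); cell (4,6); t to first gridline: x 0.6522, y 0.6955 (then +1.0353 / +3.8637)
    (3,6) via x @ 0.6522
    (3,5) via y @ 0.6955  # hit
  → r_3 = 0.6955
beam 4: φ=135°, α=285°
  direction (0.2588, -0.9659); cell (4,6); t to first gridline: x 1.4296, y 0.1863 (then +3.8637 / +1.0353)
    (4,5) via y @ 0.1863
    (4,4) via y @ 1.2216
    (5,4) via x @ 1.4296
    (5,3) via y @ 2.2569
    (5,2) via y @ 3.2922
    (5,1) via y @ 4.3275  # hit
  → r_4 = 4.3275

ranges = [0.3831, 1.8842, 0.6955, 4.3275]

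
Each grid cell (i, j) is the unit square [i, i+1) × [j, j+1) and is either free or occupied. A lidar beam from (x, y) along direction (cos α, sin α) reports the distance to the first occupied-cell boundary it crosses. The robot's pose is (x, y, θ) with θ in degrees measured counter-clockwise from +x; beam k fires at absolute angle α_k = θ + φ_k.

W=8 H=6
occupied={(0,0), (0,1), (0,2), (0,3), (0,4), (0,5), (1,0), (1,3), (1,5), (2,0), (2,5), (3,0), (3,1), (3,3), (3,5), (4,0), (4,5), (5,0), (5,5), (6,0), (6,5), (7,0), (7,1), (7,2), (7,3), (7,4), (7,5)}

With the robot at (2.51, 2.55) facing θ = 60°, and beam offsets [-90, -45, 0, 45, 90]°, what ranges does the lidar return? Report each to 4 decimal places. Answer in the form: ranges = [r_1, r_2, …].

beam 1: φ=-90°, α=330°
  d=(0.8660,-0.5000)  start (2,2)  tX=0.5658 tY=1.1000  stride 1/|dx|=1.1547 1/|dy|=2.0000
    cross x-line → (3,2), t=0.5658
    cross y-line → (3,1), t=1.1000 (wall)
  → r_1 = 1.1000
beam 2: φ=-45°, α=15°
  d=(0.9659,0.2588)  start (2,2)  tX=0.5073 tY=1.7387  stride 1/|dx|=1.0353 1/|dy|=3.8637
    cross x-line → (3,2), t=0.5073
    cross x-line → (4,2), t=1.5426
    cross y-line → (4,3), t=1.7387
    cross x-line → (5,3), t=2.5778
    cross x-line → (6,3), t=3.6131
    cross x-line → (7,3), t=4.6484 (wall)
  → r_2 = 4.6484
beam 3: φ=0°, α=60°
  d=(0.5000,0.8660)  start (2,2)  tX=0.9800 tY=0.5196  stride 1/|dx|=2.0000 1/|dy|=1.1547
    cross y-line → (2,3), t=0.5196
    cross x-line → (3,3), t=0.9800 (wall)
  → r_3 = 0.9800
beam 4: φ=45°, α=105°
  d=(-0.2588,0.9659)  start (2,2)  tX=1.9705 tY=0.4659  stride 1/|dx|=3.8637 1/|dy|=1.0353
    cross y-line → (2,3), t=0.4659
    cross y-line → (2,4), t=1.5012
    cross x-line → (1,4), t=1.9705
    cross y-line → (1,5), t=2.5364 (wall)
  → r_4 = 2.5364
beam 5: φ=90°, α=150°
  d=(-0.8660,0.5000)  start (2,2)  tX=0.5889 tY=0.9000  stride 1/|dx|=1.1547 1/|dy|=2.0000
    cross x-line → (1,2), t=0.5889
    cross y-line → (1,3), t=0.9000 (wall)
  → r_5 = 0.9000

ranges = [1.1000, 4.6484, 0.9800, 2.5364, 0.9000]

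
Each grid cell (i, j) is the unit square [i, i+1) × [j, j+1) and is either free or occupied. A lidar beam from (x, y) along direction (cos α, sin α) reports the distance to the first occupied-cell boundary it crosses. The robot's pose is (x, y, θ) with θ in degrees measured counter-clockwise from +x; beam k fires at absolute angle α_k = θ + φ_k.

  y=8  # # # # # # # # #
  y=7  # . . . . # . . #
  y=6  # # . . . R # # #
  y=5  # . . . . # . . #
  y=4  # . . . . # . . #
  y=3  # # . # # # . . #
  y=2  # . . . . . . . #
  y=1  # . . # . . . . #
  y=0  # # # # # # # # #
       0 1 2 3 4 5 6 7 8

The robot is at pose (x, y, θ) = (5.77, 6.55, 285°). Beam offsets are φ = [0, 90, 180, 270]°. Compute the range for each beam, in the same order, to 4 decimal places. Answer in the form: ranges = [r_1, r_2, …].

beam 1: φ=0°, α=285°
  d=(0.2588,-0.9659)  start (5,6)  tX=0.8887 tY=0.5694  stride 1/|dx|=3.8637 1/|dy|=1.0353
    cross y-line → (5,5), t=0.5694 (wall)
  → r_1 = 0.5694
beam 2: φ=90°, α=15°
  d=(0.9659,0.2588)  start (5,6)  tX=0.2381 tY=1.7387  stride 1/|dx|=1.0353 1/|dy|=3.8637
    cross x-line → (6,6), t=0.2381 (wall)
  → r_2 = 0.2381
beam 3: φ=180°, α=105°
  d=(-0.2588,0.9659)  start (5,6)  tX=2.9751 tY=0.4659  stride 1/|dx|=3.8637 1/|dy|=1.0353
    cross y-line → (5,7), t=0.4659 (wall)
  → r_3 = 0.4659
beam 4: φ=270°, α=195°
  d=(-0.9659,-0.2588)  start (5,6)  tX=0.7972 tY=2.1250  stride 1/|dx|=1.0353 1/|dy|=3.8637
    cross x-line → (4,6), t=0.7972
    cross x-line → (3,6), t=1.8324
    cross y-line → (3,5), t=2.1250
    cross x-line → (2,5), t=2.8677
    cross x-line → (1,5), t=3.9030
    cross x-line → (0,5), t=4.9383 (wall)
  → r_4 = 4.9383

ranges = [0.5694, 0.2381, 0.4659, 4.9383]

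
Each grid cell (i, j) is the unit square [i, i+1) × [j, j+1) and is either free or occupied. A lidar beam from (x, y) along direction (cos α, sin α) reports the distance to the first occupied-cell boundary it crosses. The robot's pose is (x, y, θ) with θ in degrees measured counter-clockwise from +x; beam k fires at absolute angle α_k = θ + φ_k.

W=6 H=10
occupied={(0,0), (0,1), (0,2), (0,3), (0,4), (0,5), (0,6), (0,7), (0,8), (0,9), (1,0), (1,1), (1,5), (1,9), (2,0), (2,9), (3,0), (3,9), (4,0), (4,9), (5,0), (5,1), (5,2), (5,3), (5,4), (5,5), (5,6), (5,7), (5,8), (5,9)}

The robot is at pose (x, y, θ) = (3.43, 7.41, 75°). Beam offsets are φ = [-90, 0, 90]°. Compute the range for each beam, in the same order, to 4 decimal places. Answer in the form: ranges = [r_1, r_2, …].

beam 1: φ=-90°, α=345°
  direction (0.9659, -0.2588); cell (3,7); t to first gridline: x 0.5901, y 1.5841 (then +1.0353 / +3.8637)
    (4,7) via x @ 0.5901
    (4,6) via y @ 1.5841
    (5,6) via x @ 1.6254  # hit
  → r_1 = 1.6254
beam 2: φ=0°, α=75°
  direction (0.2588, 0.9659); cell (3,7); t to first gridline: x 2.2023, y 0.6108 (then +3.8637 / +1.0353)
    (3,8) via y @ 0.6108
    (3,9) via y @ 1.6461  # hit
  → r_2 = 1.6461
beam 3: φ=90°, α=165°
  direction (-0.9659, 0.2588); cell (3,7); t to first gridline: x 0.4452, y 2.2796 (then +1.0353 / +3.8637)
    (2,7) via x @ 0.4452
    (1,7) via x @ 1.4804
    (1,8) via y @ 2.2796
    (0,8) via x @ 2.5157  # hit
  → r_3 = 2.5157

ranges = [1.6254, 1.6461, 2.5157]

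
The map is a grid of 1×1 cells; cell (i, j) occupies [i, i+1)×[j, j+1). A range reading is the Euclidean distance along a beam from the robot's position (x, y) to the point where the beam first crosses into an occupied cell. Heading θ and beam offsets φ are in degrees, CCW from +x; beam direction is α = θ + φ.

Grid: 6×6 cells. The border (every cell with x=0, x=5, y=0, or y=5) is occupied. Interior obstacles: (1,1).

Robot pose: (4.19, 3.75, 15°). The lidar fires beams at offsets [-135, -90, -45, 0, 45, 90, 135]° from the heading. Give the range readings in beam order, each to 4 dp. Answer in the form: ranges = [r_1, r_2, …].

ranges = [3.1754, 2.8470, 0.9353, 0.8386, 1.4434, 1.2941, 2.5000]

beam 1: φ=-135°, α=240°
  direction (-0.5000, -0.8660); cell (4,3); t to first gridline: x 0.3800, y 0.8660 (then +2.0000 / +1.1547)
    (3,3) via x @ 0.3800
    (3,2) via y @ 0.8660
    (3,1) via y @ 2.0207
    (2,1) via x @ 2.3800
    (2,0) via y @ 3.1754  # hit
  → r_1 = 3.1754
beam 2: φ=-90°, α=285°
  direction (0.2588, -0.9659); cell (4,3); t to first gridline: x 3.1296, y 0.7765 (then +3.8637 / +1.0353)
    (4,2) via y @ 0.7765
    (4,1) via y @ 1.8117
    (4,0) via y @ 2.8470  # hit
  → r_2 = 2.8470
beam 3: φ=-45°, α=330°
  direction (0.8660, -0.5000); cell (4,3); t to first gridline: x 0.9353, y 1.5000 (then +1.1547 / +2.0000)
    (5,3) via x @ 0.9353  # hit
  → r_3 = 0.9353
beam 4: φ=0°, α=15°
  direction (0.9659, 0.2588); cell (4,3); t to first gridline: x 0.8386, y 0.9659 (then +1.0353 / +3.8637)
    (5,3) via x @ 0.8386  # hit
  → r_4 = 0.8386
beam 5: φ=45°, α=60°
  direction (0.5000, 0.8660); cell (4,3); t to first gridline: x 1.6200, y 0.2887 (then +2.0000 / +1.1547)
    (4,4) via y @ 0.2887
    (4,5) via y @ 1.4434  # hit
  → r_5 = 1.4434
beam 6: φ=90°, α=105°
  direction (-0.2588, 0.9659); cell (4,3); t to first gridline: x 0.7341, y 0.2588 (then +3.8637 / +1.0353)
    (4,4) via y @ 0.2588
    (3,4) via x @ 0.7341
    (3,5) via y @ 1.2941  # hit
  → r_6 = 1.2941
beam 7: φ=135°, α=150°
  direction (-0.8660, 0.5000); cell (4,3); t to first gridline: x 0.2194, y 0.5000 (then +1.1547 / +2.0000)
    (3,3) via x @ 0.2194
    (3,4) via y @ 0.5000
    (2,4) via x @ 1.3741
    (2,5) via y @ 2.5000  # hit
  → r_7 = 2.5000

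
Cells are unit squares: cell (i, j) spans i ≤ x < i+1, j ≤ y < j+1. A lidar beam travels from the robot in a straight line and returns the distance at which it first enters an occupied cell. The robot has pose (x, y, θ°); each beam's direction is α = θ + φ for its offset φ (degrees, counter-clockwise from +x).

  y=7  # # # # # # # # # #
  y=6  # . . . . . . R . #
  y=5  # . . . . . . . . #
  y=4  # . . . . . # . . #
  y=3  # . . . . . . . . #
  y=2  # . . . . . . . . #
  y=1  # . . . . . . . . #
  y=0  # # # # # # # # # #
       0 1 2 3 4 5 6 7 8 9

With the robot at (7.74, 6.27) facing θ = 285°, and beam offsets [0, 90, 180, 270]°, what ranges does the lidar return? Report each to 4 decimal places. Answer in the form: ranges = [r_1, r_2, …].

ranges = [4.8683, 1.3044, 0.7558, 6.9778]

beam 1: φ=0°, α=285°
  dir = (cos 285°, sin 285°) = (0.2588, -0.9659); from cell (7,6)
  next x-line at t=1.0046, next y-line at t=0.2795; Δt_x=3.8637, Δt_y=1.0353
    y: enter (7,5) at t=0.2795
    x: enter (8,5) at t=1.0046
    y: enter (8,4) at t=1.3148
    y: enter (8,3) at t=2.3501
    y: enter (8,2) at t=3.3854
    y: enter (8,1) at t=4.4206
    x: enter (9,1) at t=4.8683 ← occupied
  → r_1 = 4.8683
beam 2: φ=90°, α=15°
  dir = (cos 15°, sin 15°) = (0.9659, 0.2588); from cell (7,6)
  next x-line at t=0.2692, next y-line at t=2.8205; Δt_x=1.0353, Δt_y=3.8637
    x: enter (8,6) at t=0.2692
    x: enter (9,6) at t=1.3044 ← occupied
  → r_2 = 1.3044
beam 3: φ=180°, α=105°
  dir = (cos 105°, sin 105°) = (-0.2588, 0.9659); from cell (7,6)
  next x-line at t=2.8591, next y-line at t=0.7558; Δt_x=3.8637, Δt_y=1.0353
    y: enter (7,7) at t=0.7558 ← occupied
  → r_3 = 0.7558
beam 4: φ=270°, α=195°
  dir = (cos 195°, sin 195°) = (-0.9659, -0.2588); from cell (7,6)
  next x-line at t=0.7661, next y-line at t=1.0432; Δt_x=1.0353, Δt_y=3.8637
    x: enter (6,6) at t=0.7661
    y: enter (6,5) at t=1.0432
    x: enter (5,5) at t=1.8014
    x: enter (4,5) at t=2.8367
    x: enter (3,5) at t=3.8719
    y: enter (3,4) at t=4.9069
    x: enter (2,4) at t=4.9072
    x: enter (1,4) at t=5.9425
    x: enter (0,4) at t=6.9778 ← occupied
  → r_4 = 6.9778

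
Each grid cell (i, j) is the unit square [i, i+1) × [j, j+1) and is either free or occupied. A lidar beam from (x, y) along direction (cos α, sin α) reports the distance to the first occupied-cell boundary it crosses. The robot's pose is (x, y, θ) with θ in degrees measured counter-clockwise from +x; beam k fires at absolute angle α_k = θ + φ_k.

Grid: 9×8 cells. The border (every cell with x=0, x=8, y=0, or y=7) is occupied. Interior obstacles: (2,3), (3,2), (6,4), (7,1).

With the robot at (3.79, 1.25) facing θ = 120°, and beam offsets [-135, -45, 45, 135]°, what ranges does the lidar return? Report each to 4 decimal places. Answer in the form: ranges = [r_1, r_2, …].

ranges = [0.9659, 0.7765, 2.8884, 0.2588]

beam 1: φ=-135°, α=345°
  d=(0.9659,-0.2588)  start (3,1)  tX=0.2174 tY=0.9659  stride 1/|dx|=1.0353 1/|dy|=3.8637
    cross x-line → (4,1), t=0.2174
    cross y-line → (4,0), t=0.9659 (wall)
  → r_1 = 0.9659
beam 2: φ=-45°, α=75°
  d=(0.2588,0.9659)  start (3,1)  tX=0.8114 tY=0.7765  stride 1/|dx|=3.8637 1/|dy|=1.0353
    cross y-line → (3,2), t=0.7765 (wall)
  → r_2 = 0.7765
beam 3: φ=45°, α=165°
  d=(-0.9659,0.2588)  start (3,1)  tX=0.8179 tY=2.8978  stride 1/|dx|=1.0353 1/|dy|=3.8637
    cross x-line → (2,1), t=0.8179
    cross x-line → (1,1), t=1.8531
    cross x-line → (0,1), t=2.8884 (wall)
  → r_3 = 2.8884
beam 4: φ=135°, α=255°
  d=(-0.2588,-0.9659)  start (3,1)  tX=3.0523 tY=0.2588  stride 1/|dx|=3.8637 1/|dy|=1.0353
    cross y-line → (3,0), t=0.2588 (wall)
  → r_4 = 0.2588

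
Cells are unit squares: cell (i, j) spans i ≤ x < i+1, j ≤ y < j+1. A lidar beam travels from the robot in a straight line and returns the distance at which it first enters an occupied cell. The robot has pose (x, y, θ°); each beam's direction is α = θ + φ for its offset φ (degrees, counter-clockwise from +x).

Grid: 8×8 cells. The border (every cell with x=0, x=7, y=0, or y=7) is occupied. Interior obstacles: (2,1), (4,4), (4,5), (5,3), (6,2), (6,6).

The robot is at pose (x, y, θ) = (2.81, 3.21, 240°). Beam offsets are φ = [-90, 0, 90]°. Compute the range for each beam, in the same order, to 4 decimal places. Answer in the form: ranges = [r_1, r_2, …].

beam 1: φ=-90°, α=150°
  cosα=-0.8660 sinα=0.5000 | (2,3) | tMaxX 0.9353 tMaxY 1.5800 | tΔX 1.1547 tΔY 2.0000
    t=0.9353 [x] (1,3)
    t=1.5800 [y] (1,4)
    t=2.0900 [x] (0,4) — stop
  → r_1 = 2.0900
beam 2: φ=0°, α=240°
  cosα=-0.5000 sinα=-0.8660 | (2,3) | tMaxX 1.6200 tMaxY 0.2425 | tΔX 2.0000 tΔY 1.1547
    t=0.2425 [y] (2,2)
    t=1.3972 [y] (2,1) — stop
  → r_2 = 1.3972
beam 3: φ=90°, α=330°
  cosα=0.8660 sinα=-0.5000 | (2,3) | tMaxX 0.2194 tMaxY 0.4200 | tΔX 1.1547 tΔY 2.0000
    t=0.2194 [x] (3,3)
    t=0.4200 [y] (3,2)
    t=1.3741 [x] (4,2)
    t=2.4200 [y] (4,1)
    t=2.5288 [x] (5,1)
    t=3.6835 [x] (6,1)
    t=4.4200 [y] (6,0) — stop
  → r_3 = 4.4200

ranges = [2.0900, 1.3972, 4.4200]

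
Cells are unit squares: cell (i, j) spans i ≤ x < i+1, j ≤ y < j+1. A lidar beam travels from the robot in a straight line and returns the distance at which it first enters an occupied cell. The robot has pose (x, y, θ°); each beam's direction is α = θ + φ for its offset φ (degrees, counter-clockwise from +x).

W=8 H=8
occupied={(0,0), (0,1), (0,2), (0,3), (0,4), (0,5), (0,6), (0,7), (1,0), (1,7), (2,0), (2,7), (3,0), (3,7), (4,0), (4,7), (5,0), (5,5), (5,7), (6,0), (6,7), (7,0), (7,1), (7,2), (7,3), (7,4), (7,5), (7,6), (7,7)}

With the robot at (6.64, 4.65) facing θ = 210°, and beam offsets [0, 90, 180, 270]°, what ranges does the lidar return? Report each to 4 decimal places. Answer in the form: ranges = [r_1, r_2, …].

beam 1: φ=0°, α=210°
  direction (-0.8660, -0.5000); cell (6,4); t to first gridline: x 0.7390, y 1.3000 (then +1.1547 / +2.0000)
    (5,4) via x @ 0.7390
    (5,3) via y @ 1.3000
    (4,3) via x @ 1.8937
    (3,3) via x @ 3.0484
    (3,2) via y @ 3.3000
    (2,2) via x @ 4.2031
    (2,1) via y @ 5.3000
    (1,1) via x @ 5.3578
    (0,1) via x @ 6.5125  # hit
  → r_1 = 6.5125
beam 2: φ=90°, α=300°
  direction (0.5000, -0.8660); cell (6,4); t to first gridline: x 0.7200, y 0.7506 (then +2.0000 / +1.1547)
    (7,4) via x @ 0.7200  # hit
  → r_2 = 0.7200
beam 3: φ=180°, α=30°
  direction (0.8660, 0.5000); cell (6,4); t to first gridline: x 0.4157, y 0.7000 (then +1.1547 / +2.0000)
    (7,4) via x @ 0.4157  # hit
  → r_3 = 0.4157
beam 4: φ=270°, α=120°
  direction (-0.5000, 0.8660); cell (6,4); t to first gridline: x 1.2800, y 0.4041 (then +2.0000 / +1.1547)
    (6,5) via y @ 0.4041
    (5,5) via x @ 1.2800  # hit
  → r_4 = 1.2800

ranges = [6.5125, 0.7200, 0.4157, 1.2800]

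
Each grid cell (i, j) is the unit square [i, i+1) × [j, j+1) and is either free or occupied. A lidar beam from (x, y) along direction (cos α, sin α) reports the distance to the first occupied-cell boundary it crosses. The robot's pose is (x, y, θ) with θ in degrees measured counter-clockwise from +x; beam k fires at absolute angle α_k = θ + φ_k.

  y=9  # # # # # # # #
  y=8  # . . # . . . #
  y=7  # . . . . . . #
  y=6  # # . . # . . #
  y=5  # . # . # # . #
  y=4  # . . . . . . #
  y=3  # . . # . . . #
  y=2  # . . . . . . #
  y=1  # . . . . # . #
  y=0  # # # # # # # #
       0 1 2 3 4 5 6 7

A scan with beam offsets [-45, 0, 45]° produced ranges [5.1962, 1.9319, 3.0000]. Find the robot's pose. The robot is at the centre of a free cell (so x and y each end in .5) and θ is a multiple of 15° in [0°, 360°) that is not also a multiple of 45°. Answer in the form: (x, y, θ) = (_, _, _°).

(x, y, θ) = (2.5, 1.5, 75°)

The pose lattice has 40·16 = 640 candidates. Test each by forward raycasting.
  (5.5, 8.5, 345°): beam 1 = 3.0000 ≠ 5.1962 ✗
  (3.5, 2.5, 150°): beam 1 = 0.5176 ≠ 5.1962 ✗
  (1.5, 4.5, 60°): beam 1 = 2.5882 ≠ 5.1962 ✗
  (4.5, 7.5, 255°): beam 1 = 2.8868 ≠ 5.1962 ✗
  …
  (2.5, 1.5, 75°): r_1=5.1962, r_2=1.9319, r_3=3.0000 — all match ✓
Unique over the lattice → pose = (2.5, 1.5, 75°).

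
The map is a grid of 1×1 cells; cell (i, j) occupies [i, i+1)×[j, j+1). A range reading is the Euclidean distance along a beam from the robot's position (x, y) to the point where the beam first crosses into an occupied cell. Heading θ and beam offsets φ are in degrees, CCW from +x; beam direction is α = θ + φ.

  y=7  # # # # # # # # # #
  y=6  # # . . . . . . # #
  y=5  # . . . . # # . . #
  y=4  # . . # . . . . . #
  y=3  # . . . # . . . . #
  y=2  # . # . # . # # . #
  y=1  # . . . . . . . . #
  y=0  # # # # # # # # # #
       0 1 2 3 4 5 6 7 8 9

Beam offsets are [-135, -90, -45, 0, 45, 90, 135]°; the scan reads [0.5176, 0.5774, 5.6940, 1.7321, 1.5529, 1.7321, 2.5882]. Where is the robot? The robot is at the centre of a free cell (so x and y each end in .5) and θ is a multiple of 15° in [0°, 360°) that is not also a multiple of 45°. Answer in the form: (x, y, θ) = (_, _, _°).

(x, y, θ) = (6.5, 4.5, 210°)

Enumerate (i+0.5, j+0.5, θ) over the 38 free cells and 16 admissible headings. For each, cast all 7 beams and compare to the given ranges.
  (6.5, 1.5, 255°): beam 1 = 0.5774 ≠ 0.5176 ✗
  (6.5, 4.5, 345°): beam 1 = 1.7321 ≠ 0.5176 ✗
  (4.5, 6.5, 345°): beam 1 = 4.0415 ≠ 0.5176 ✗
  (2.5, 1.5, 105°): beam 1 = 1.0000 ≠ 0.5176 ✗
  …
  (6.5, 4.5, 210°): r_1=0.5176, r_2=0.5774, r_3=5.6940, r_4=1.7321, r_5=1.5529, r_6=1.7321, r_7=2.5882 — all match ✓
No second candidate reproduces the full scan.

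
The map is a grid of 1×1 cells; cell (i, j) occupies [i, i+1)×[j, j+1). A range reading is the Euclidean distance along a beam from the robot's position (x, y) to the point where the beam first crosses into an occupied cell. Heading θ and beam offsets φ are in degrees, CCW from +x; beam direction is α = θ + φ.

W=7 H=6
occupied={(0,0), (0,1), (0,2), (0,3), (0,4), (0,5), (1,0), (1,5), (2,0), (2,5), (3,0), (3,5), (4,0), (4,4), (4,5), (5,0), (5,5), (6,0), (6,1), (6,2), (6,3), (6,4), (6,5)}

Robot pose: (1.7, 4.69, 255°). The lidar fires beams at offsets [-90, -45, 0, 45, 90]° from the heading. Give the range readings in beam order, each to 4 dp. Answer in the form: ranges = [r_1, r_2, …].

ranges = [0.7247, 0.8083, 2.7046, 4.2608, 2.3811]

beam 1: φ=-90°, α=165°
  cosα=-0.9659 sinα=0.2588 | (1,4) | tMaxX 0.7247 tMaxY 1.1977 | tΔX 1.0353 tΔY 3.8637
    t=0.7247 [x] (0,4) — stop
  → r_1 = 0.7247
beam 2: φ=-45°, α=210°
  cosα=-0.8660 sinα=-0.5000 | (1,4) | tMaxX 0.8083 tMaxY 1.3800 | tΔX 1.1547 tΔY 2.0000
    t=0.8083 [x] (0,4) — stop
  → r_2 = 0.8083
beam 3: φ=0°, α=255°
  cosα=-0.2588 sinα=-0.9659 | (1,4) | tMaxX 2.7046 tMaxY 0.7143 | tΔX 3.8637 tΔY 1.0353
    t=0.7143 [y] (1,3)
    t=1.7496 [y] (1,2)
    t=2.7046 [x] (0,2) — stop
  → r_3 = 2.7046
beam 4: φ=45°, α=300°
  cosα=0.5000 sinα=-0.8660 | (1,4) | tMaxX 0.6000 tMaxY 0.7967 | tΔX 2.0000 tΔY 1.1547
    t=0.6000 [x] (2,4)
    t=0.7967 [y] (2,3)
    t=1.9514 [y] (2,2)
    t=2.6000 [x] (3,2)
    t=3.1061 [y] (3,1)
    t=4.2608 [y] (3,0) — stop
  → r_4 = 4.2608
beam 5: φ=90°, α=345°
  cosα=0.9659 sinα=-0.2588 | (1,4) | tMaxX 0.3106 tMaxY 2.6660 | tΔX 1.0353 tΔY 3.8637
    t=0.3106 [x] (2,4)
    t=1.3459 [x] (3,4)
    t=2.3811 [x] (4,4) — stop
  → r_5 = 2.3811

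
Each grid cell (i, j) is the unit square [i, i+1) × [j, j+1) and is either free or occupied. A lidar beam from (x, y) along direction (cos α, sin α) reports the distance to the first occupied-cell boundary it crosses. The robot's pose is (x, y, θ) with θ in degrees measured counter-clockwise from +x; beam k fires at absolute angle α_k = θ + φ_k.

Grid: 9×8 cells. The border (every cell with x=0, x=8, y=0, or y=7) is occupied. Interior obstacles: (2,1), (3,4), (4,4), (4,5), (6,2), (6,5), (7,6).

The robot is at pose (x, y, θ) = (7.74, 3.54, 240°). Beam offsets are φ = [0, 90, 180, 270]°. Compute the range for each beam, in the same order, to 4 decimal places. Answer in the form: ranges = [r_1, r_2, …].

ranges = [1.4800, 0.3002, 0.5200, 3.1639]

beam 1: φ=0°, α=240°
  cosα=-0.5000 sinα=-0.8660 | (7,3) | tMaxX 1.4800 tMaxY 0.6235 | tΔX 2.0000 tΔY 1.1547
    t=0.6235 [y] (7,2)
    t=1.4800 [x] (6,2) — stop
  → r_1 = 1.4800
beam 2: φ=90°, α=330°
  cosα=0.8660 sinα=-0.5000 | (7,3) | tMaxX 0.3002 tMaxY 1.0800 | tΔX 1.1547 tΔY 2.0000
    t=0.3002 [x] (8,3) — stop
  → r_2 = 0.3002
beam 3: φ=180°, α=60°
  cosα=0.5000 sinα=0.8660 | (7,3) | tMaxX 0.5200 tMaxY 0.5312 | tΔX 2.0000 tΔY 1.1547
    t=0.5200 [x] (8,3) — stop
  → r_3 = 0.5200
beam 4: φ=270°, α=150°
  cosα=-0.8660 sinα=0.5000 | (7,3) | tMaxX 0.8545 tMaxY 0.9200 | tΔX 1.1547 tΔY 2.0000
    t=0.8545 [x] (6,3)
    t=0.9200 [y] (6,4)
    t=2.0092 [x] (5,4)
    t=2.9200 [y] (5,5)
    t=3.1639 [x] (4,5) — stop
  → r_4 = 3.1639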